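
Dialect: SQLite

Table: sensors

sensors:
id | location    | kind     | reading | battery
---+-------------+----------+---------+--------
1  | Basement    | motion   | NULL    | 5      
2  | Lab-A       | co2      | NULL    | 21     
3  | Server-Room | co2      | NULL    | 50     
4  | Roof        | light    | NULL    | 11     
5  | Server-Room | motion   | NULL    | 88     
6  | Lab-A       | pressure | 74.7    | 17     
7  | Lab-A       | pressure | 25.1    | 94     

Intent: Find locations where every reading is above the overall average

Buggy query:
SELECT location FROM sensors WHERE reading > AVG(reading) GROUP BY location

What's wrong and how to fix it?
Bug: AVG() is an aggregate; it can't sit directly in WHERE

Fix: Use a subquery for AVG and a HAVING MIN(...) filter so the condition holds for every row in the group

Corrected query:
SELECT location FROM sensors GROUP BY location HAVING MIN(reading) > (SELECT AVG(reading) FROM sensors)

Result:
(no rows)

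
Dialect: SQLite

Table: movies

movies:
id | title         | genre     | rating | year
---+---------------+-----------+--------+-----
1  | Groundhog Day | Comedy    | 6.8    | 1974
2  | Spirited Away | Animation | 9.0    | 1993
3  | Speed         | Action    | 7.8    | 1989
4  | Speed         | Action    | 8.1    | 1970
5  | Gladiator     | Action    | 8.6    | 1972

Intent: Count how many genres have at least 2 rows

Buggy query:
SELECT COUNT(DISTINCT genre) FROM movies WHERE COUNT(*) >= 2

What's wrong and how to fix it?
Bug: COUNT(*) cannot appear in WHERE; the per-group count doesn't exist yet

Fix: Group first with HAVING COUNT(*) >= 2, then COUNT the resulting groups

Corrected query:
SELECT COUNT(*) FROM (SELECT genre FROM movies GROUP BY genre HAVING COUNT(*) >= 2)

Result:
COUNT(*)
--------
1       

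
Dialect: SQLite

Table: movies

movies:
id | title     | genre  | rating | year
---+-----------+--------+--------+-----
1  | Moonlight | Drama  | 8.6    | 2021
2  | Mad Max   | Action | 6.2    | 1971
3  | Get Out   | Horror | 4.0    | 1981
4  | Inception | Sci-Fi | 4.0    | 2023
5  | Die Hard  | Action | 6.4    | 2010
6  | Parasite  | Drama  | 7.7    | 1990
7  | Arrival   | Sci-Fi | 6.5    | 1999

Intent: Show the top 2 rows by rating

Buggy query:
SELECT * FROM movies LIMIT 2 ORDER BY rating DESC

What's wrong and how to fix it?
Bug: LIMIT must come after ORDER BY

Fix: Swap the clauses: ORDER BY first, then LIMIT

Corrected query:
SELECT * FROM movies ORDER BY rating DESC LIMIT 2

Result:
id | title     | genre | rating | year
---+-----------+-------+--------+-----
1  | Moonlight | Drama | 8.6    | 2021
6  | Parasite  | Drama | 7.7    | 1990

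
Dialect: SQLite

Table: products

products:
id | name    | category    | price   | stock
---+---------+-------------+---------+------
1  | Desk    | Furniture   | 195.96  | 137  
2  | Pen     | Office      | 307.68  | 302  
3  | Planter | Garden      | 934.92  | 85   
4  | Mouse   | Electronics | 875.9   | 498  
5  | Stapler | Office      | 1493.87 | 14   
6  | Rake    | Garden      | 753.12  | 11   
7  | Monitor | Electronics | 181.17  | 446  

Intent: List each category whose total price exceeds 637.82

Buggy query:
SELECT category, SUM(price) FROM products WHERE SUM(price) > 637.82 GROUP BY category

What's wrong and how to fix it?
Bug: SUM(price) is an aggregate, but WHERE filters rows before aggregation

Fix: Use HAVING (which filters groups after aggregation) instead of WHERE

Corrected query:
SELECT category, SUM(price) FROM products GROUP BY category HAVING SUM(price) > 637.82

Result:
category    | SUM(price)
------------+-----------
Electronics | 1057.07   
Garden      | 1688.04   
Office      | 1801.55   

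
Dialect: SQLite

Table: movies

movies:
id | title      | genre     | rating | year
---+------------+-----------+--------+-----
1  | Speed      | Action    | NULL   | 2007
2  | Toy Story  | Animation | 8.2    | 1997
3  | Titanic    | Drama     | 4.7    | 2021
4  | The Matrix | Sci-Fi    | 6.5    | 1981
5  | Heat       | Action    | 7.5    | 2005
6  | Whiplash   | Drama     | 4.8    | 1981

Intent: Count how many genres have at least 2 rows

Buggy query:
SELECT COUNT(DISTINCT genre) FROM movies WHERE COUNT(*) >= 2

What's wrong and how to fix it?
Bug: WHERE filters individual rows, not groups, so a group-level COUNT is invalid there

Fix: Use a subquery that GROUPs and filters with HAVING, then count its rows

Corrected query:
SELECT COUNT(*) FROM (SELECT genre FROM movies GROUP BY genre HAVING COUNT(*) >= 2)

Result:
COUNT(*)
--------
2       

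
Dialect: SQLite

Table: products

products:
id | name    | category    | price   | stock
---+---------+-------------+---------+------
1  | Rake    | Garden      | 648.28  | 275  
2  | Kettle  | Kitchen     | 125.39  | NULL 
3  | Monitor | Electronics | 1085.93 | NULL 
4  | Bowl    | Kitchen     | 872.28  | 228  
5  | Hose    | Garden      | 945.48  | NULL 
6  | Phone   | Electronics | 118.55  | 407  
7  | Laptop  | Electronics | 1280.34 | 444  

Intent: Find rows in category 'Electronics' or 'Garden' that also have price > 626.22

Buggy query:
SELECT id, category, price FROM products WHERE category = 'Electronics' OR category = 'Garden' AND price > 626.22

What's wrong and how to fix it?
Bug: AND binds tighter than OR, so this parses as category = 'Electronics' OR (category = 'Garden' AND price > 626.22)

Fix: Group the OR with parentheses (or use IN), then AND the threshold

Corrected query:
SELECT id, category, price FROM products WHERE (category = 'Electronics' OR category = 'Garden') AND price > 626.22

Result:
id | category    | price  
---+-------------+--------
1  | Garden      | 648.28 
3  | Electronics | 1085.93
5  | Garden      | 945.48 
7  | Electronics | 1280.34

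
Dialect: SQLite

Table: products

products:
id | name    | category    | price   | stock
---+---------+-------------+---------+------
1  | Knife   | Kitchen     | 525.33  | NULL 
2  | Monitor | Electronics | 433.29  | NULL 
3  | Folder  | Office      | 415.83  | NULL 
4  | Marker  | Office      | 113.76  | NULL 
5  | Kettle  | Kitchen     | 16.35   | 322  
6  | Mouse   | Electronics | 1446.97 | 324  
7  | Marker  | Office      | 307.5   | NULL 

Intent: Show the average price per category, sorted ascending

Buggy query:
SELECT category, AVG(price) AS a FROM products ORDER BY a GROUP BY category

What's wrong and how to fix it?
Bug: ORDER BY appears before GROUP BY; SQL clause order requires GROUP BY first

Fix: Move ORDER BY to the end, after GROUP BY

Corrected query:
SELECT category, AVG(price) AS a FROM products GROUP BY category ORDER BY a

Result:
category    | a     
------------+-------
Kitchen     | 270.84
Office      | 279.03
Electronics | 940.13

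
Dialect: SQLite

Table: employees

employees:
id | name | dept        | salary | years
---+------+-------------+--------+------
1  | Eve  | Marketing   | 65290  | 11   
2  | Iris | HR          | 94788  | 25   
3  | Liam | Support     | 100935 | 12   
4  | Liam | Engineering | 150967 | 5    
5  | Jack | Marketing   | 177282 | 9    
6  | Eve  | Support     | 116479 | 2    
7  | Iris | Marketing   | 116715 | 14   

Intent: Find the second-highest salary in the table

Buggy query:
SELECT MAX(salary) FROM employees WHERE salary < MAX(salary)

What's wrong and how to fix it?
Bug: MAX(salary) on the right of the comparison is an aggregate-in-WHERE error

Fix: Put the inner MAX in a scalar subquery

Corrected query:
SELECT MAX(salary) FROM employees WHERE salary < (SELECT MAX(salary) FROM employees)

Result:
MAX(salary)
-----------
150967     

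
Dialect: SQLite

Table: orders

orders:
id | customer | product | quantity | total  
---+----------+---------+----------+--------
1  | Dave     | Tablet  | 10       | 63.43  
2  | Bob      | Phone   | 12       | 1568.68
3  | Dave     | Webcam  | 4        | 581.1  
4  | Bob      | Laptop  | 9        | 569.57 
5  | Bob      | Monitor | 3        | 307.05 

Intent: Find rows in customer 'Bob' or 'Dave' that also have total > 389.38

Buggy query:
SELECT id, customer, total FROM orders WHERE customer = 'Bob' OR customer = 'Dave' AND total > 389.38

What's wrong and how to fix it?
Bug: Without parentheses, AND is evaluated before OR, so the total filter only applies to the 'Dave' branch

Fix: Group the OR with parentheses (or use IN), then AND the threshold

Corrected query:
SELECT id, customer, total FROM orders WHERE (customer = 'Bob' OR customer = 'Dave') AND total > 389.38

Result:
id | customer | total  
---+----------+--------
2  | Bob      | 1568.68
3  | Dave     | 581.1  
4  | Bob      | 569.57 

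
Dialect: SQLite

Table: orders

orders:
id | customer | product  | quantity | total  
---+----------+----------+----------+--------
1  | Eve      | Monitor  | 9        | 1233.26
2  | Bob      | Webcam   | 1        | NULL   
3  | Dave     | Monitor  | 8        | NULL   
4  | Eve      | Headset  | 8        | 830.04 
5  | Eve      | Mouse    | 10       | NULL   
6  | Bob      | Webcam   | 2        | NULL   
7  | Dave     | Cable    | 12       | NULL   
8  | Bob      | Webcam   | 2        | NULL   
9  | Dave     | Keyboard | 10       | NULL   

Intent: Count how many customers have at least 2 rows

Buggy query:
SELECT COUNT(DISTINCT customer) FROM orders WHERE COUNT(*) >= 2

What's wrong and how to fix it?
Bug: COUNT(*) cannot appear in WHERE; the per-group count doesn't exist yet

Fix: Use a subquery that GROUPs and filters with HAVING, then count its rows

Corrected query:
SELECT COUNT(*) FROM (SELECT customer FROM orders GROUP BY customer HAVING COUNT(*) >= 2)

Result:
COUNT(*)
--------
3       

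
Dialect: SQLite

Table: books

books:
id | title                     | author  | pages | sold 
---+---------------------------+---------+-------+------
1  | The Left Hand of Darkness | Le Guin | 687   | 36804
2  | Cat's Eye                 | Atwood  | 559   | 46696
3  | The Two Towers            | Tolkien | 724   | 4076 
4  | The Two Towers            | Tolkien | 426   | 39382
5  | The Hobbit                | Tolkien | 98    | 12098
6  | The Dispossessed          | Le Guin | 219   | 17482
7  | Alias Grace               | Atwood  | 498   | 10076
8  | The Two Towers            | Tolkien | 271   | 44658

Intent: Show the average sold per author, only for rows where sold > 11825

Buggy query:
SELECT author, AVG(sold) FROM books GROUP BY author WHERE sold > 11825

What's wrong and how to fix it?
Bug: WHERE cannot follow GROUP BY

Fix: Move the WHERE clause before GROUP BY

Corrected query:
SELECT author, AVG(sold) FROM books WHERE sold > 11825 GROUP BY author

Result:
author  | AVG(sold)
--------+----------
Atwood  | 46696    
Le Guin | 27143    
Tolkien | 32046    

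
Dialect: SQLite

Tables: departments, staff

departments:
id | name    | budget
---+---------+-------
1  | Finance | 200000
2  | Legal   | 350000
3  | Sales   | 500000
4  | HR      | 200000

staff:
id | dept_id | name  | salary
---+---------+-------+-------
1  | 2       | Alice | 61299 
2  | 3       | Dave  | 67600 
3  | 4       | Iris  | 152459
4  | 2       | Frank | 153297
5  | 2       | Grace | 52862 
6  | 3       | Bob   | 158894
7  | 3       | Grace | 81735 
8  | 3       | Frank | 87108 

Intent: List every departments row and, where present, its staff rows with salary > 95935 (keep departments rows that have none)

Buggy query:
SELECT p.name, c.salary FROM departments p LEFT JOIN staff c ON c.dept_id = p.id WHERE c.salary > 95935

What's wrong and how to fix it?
Bug: Filtering c.salary in WHERE discards the NULL rows produced by LEFT JOIN, turning it into an inner join

Fix: Put 'c.salary > 95935' in the JOIN's ON clause instead of WHERE

Corrected query:
SELECT p.name, c.salary FROM departments p LEFT JOIN staff c ON c.dept_id = p.id AND c.salary > 95935

Result:
name    | salary
--------+-------
Finance | NULL  
Legal   | 153297
Sales   | 158894
HR      | 152459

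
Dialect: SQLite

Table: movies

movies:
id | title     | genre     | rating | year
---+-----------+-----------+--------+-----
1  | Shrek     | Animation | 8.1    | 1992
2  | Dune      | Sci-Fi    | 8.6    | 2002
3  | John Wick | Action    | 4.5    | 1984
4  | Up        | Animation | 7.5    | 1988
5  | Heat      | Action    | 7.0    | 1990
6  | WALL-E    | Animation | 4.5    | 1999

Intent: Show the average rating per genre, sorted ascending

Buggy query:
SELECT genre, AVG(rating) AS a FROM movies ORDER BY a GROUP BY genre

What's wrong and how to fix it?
Bug: ORDER BY appears before GROUP BY; SQL clause order requires GROUP BY first

Fix: Move ORDER BY to the end, after GROUP BY

Corrected query:
SELECT genre, AVG(rating) AS a FROM movies GROUP BY genre ORDER BY a

Result:
genre     | a   
----------+-----
Action    | 5.75
Animation | 6.7 
Sci-Fi    | 8.6 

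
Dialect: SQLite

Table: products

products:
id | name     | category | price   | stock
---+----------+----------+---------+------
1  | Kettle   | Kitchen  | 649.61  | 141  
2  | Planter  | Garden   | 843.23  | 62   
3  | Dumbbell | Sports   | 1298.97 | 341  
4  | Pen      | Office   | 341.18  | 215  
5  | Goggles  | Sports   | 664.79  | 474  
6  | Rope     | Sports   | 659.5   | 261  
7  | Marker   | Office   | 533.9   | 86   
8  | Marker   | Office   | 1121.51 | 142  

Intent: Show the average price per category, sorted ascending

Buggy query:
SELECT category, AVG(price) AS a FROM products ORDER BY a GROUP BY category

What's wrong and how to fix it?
Bug: ORDER BY appears before GROUP BY; SQL clause order requires GROUP BY first

Fix: Reorder: SELECT … FROM … GROUP BY … ORDER BY …

Corrected query:
SELECT category, AVG(price) AS a FROM products GROUP BY category ORDER BY a

Result:
category | a     
---------+-------
Kitchen  | 649.61
Office   | 665.53
Garden   | 843.23
Sports   | 874.42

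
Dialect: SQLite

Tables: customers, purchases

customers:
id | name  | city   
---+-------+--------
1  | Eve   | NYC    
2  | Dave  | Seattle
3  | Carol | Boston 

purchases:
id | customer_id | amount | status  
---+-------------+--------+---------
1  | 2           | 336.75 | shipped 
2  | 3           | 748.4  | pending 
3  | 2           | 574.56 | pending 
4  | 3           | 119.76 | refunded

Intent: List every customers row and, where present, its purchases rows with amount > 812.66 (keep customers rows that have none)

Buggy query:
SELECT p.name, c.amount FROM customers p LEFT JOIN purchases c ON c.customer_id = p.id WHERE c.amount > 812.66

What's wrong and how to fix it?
Bug: A WHERE condition on the right-hand table after LEFT JOIN drops unmatched parents

Fix: Put 'c.amount > 812.66' in the JOIN's ON clause instead of WHERE

Corrected query:
SELECT p.name, c.amount FROM customers p LEFT JOIN purchases c ON c.customer_id = p.id AND c.amount > 812.66

Result:
name  | amount
------+-------
Eve   | NULL  
Dave  | NULL  
Carol | NULL  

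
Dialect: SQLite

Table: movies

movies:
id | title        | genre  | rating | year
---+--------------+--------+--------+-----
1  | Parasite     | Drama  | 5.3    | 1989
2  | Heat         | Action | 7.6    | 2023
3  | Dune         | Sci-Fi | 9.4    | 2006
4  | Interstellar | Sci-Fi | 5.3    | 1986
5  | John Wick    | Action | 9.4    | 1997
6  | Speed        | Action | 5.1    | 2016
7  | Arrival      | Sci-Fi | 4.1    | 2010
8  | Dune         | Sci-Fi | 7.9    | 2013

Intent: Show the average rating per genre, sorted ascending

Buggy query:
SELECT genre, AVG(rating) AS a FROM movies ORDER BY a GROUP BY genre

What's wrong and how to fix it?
Bug: GROUP BY must precede ORDER BY

Fix: Move ORDER BY to the end, after GROUP BY

Corrected query:
SELECT genre, AVG(rating) AS a FROM movies GROUP BY genre ORDER BY a

Result:
genre  | a       
-------+---------
Drama  | 5.3     
Sci-Fi | 6.675   
Action | 7.366667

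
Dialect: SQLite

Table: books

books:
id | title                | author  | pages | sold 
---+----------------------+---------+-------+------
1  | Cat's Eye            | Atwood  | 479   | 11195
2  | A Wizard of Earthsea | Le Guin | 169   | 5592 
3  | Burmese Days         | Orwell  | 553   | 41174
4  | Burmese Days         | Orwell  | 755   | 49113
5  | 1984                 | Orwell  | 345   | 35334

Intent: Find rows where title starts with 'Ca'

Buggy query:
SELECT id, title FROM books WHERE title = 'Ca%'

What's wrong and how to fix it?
Bug: '=' compares the literal string including the % character; pattern matching needs LIKE

Fix: Use LIKE for wildcard pattern matching

Corrected query:
SELECT id, title FROM books WHERE title LIKE 'Ca%'

Result:
id | title    
---+----------
1  | Cat's Eye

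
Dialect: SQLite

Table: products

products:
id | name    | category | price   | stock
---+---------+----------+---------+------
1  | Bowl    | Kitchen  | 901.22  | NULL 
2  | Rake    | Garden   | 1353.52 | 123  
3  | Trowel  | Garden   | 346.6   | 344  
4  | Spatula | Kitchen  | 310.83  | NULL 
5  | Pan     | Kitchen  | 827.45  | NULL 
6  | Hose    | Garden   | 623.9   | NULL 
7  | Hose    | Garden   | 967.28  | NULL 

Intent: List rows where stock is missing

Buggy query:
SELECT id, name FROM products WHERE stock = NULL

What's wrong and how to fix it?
Bug: '= NULL' is always unknown in SQL three-valued logic, so no rows match

Fix: Replace '= NULL' with 'IS NULL'

Corrected query:
SELECT id, name FROM products WHERE stock IS NULL

Result:
id | name   
---+--------
1  | Bowl   
4  | Spatula
5  | Pan    
6  | Hose   
7  | Hose   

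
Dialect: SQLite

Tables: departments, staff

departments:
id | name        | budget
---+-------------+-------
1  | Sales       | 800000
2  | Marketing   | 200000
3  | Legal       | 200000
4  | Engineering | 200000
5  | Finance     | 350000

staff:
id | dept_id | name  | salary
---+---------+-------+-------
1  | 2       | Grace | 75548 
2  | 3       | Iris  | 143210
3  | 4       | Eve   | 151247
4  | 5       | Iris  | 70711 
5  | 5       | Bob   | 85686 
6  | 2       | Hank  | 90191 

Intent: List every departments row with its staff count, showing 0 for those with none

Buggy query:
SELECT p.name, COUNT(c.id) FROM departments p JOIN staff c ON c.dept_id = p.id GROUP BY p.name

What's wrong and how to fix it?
Bug: INNER JOIN drops departments rows that have no matching staff rows

Fix: Use LEFT JOIN so parents without children still appear (COUNT(c.id) gives 0)

Corrected query:
SELECT p.name, COUNT(c.id) FROM departments p LEFT JOIN staff c ON c.dept_id = p.id GROUP BY p.name

Result:
name        | COUNT(c.id)
------------+------------
Engineering | 1          
Finance     | 2          
Legal       | 1          
Marketing   | 2          
Sales       | 0          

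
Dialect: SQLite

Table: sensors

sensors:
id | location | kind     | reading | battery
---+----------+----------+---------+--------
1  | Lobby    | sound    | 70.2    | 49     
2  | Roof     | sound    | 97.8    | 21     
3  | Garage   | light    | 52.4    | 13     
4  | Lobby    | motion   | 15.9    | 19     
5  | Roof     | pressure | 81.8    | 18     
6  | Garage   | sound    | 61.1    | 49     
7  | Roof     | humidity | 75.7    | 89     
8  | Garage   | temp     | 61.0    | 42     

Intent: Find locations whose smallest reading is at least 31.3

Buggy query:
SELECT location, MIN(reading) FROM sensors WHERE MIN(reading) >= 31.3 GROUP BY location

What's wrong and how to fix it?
Bug: MIN() in WHERE is a misuse of aggregate

Fix: Replace WHERE with HAVING after the GROUP BY

Corrected query:
SELECT location, MIN(reading) FROM sensors GROUP BY location HAVING MIN(reading) >= 31.3

Result:
location | MIN(reading)
---------+-------------
Garage   | 52.4        
Roof     | 75.7        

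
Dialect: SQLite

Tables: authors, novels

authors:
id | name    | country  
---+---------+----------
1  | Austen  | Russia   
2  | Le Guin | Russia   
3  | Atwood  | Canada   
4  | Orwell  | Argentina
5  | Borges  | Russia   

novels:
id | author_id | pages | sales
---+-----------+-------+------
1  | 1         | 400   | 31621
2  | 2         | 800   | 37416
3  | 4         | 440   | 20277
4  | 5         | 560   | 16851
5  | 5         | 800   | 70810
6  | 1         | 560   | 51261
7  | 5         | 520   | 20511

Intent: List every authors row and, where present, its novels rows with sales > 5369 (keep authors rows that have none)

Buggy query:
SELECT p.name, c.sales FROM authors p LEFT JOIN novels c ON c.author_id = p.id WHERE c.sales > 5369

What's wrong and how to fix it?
Bug: Filtering c.sales in WHERE discards the NULL rows produced by LEFT JOIN, turning it into an inner join

Fix: Move the right-table condition into the ON clause so unmatched parents are kept

Corrected query:
SELECT p.name, c.sales FROM authors p LEFT JOIN novels c ON c.author_id = p.id AND c.sales > 5369

Result:
name    | sales
--------+------
Austen  | 31621
Austen  | 51261
Le Guin | 37416
Atwood  | NULL 
Orwell  | 20277
Borges  | 16851
Borges  | 20511
Borges  | 70810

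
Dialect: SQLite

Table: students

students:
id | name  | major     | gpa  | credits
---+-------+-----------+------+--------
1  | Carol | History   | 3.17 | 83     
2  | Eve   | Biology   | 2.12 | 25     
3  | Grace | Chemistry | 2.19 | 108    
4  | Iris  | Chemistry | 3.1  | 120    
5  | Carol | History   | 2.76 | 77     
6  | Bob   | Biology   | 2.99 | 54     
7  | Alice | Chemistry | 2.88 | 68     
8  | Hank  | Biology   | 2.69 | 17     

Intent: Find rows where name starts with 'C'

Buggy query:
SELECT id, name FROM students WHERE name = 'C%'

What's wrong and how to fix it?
Bug: Wildcards only work with LIKE; '=' treats '%' as a literal character

Fix: Use LIKE for wildcard pattern matching

Corrected query:
SELECT id, name FROM students WHERE name LIKE 'C%'

Result:
id | name 
---+------
1  | Carol
5  | Carol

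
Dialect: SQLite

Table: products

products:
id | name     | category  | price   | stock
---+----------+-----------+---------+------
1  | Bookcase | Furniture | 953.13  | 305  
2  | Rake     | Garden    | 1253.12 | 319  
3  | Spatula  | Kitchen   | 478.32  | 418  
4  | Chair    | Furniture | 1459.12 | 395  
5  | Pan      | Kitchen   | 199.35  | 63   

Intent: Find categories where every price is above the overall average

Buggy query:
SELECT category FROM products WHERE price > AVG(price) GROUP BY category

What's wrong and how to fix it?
Bug: AVG() is an aggregate; it can't sit directly in WHERE

Fix: Compute the overall average in a scalar subquery and compare each group's MIN against it in HAVING

Corrected query:
SELECT category FROM products GROUP BY category HAVING MIN(price) > (SELECT AVG(price) FROM products)

Result:
category 
---------
Furniture
Garden   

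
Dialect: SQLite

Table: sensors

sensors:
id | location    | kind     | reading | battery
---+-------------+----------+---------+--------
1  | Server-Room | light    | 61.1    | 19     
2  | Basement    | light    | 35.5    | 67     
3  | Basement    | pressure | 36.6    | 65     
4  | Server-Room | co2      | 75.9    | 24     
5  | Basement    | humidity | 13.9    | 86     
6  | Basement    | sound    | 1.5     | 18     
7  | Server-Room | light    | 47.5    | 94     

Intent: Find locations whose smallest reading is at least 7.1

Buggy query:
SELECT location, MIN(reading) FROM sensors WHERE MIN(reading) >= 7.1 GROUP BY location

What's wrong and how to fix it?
Bug: Aggregates like MIN are computed per group after WHERE runs

Fix: Replace WHERE with HAVING after the GROUP BY

Corrected query:
SELECT location, MIN(reading) FROM sensors GROUP BY location HAVING MIN(reading) >= 7.1

Result:
location    | MIN(reading)
------------+-------------
Server-Room | 47.5        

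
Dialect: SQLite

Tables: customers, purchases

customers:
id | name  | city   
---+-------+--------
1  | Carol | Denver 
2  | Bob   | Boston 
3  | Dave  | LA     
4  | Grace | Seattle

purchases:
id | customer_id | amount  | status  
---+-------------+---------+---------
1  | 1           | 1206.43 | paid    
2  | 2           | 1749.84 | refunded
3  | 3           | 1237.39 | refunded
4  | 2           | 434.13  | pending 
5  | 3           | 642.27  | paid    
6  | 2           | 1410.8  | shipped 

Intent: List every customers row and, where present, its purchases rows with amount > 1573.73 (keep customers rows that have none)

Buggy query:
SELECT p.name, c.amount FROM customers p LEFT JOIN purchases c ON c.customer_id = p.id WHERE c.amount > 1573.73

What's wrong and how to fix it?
Bug: Filtering c.amount in WHERE discards the NULL rows produced by LEFT JOIN, turning it into an inner join

Fix: Put 'c.amount > 1573.73' in the JOIN's ON clause instead of WHERE

Corrected query:
SELECT p.name, c.amount FROM customers p LEFT JOIN purchases c ON c.customer_id = p.id AND c.amount > 1573.73

Result:
name  | amount 
------+--------
Carol | NULL   
Bob   | 1749.84
Dave  | NULL   
Grace | NULL   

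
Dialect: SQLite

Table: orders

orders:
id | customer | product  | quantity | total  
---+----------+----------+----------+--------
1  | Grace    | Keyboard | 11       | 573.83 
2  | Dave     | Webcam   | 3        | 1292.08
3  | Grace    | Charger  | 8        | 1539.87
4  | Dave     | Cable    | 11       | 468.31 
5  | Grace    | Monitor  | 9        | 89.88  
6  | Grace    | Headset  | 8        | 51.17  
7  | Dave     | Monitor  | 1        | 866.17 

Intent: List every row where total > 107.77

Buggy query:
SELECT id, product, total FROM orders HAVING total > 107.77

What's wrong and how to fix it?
Bug: HAVING filters the output of aggregation, but this query has no GROUP BY and no aggregate functions, so SQLite rejects it (HAVING clause on a non-aggregate query); the condition here is per row

Fix: Replace HAVING with WHERE since the condition applies to individual rows

Corrected query:
SELECT id, product, total FROM orders WHERE total > 107.77

Result:
id | product  | total  
---+----------+--------
1  | Keyboard | 573.83 
2  | Webcam   | 1292.08
3  | Charger  | 1539.87
4  | Cable    | 468.31 
7  | Monitor  | 866.17 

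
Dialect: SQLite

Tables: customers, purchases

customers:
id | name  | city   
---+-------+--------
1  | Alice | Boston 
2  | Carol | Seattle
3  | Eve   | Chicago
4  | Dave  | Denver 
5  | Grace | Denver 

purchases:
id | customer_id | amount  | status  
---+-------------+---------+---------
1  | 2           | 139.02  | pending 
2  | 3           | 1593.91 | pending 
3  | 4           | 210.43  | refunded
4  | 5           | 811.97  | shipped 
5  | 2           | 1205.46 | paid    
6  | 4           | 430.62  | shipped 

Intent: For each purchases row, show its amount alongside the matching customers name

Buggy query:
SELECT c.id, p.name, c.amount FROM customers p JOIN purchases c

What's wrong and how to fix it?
Bug: JOIN with no ON clause produces a cartesian product; every purchases row pairs with every customers row

Fix: Add ON c.customer_id = p.id to the JOIN

Corrected query:
SELECT c.id, p.name, c.amount FROM customers p JOIN purchases c ON c.customer_id = p.id

Result:
id | name  | amount 
---+-------+--------
1  | Carol | 139.02 
2  | Eve   | 1593.91
3  | Dave  | 210.43 
4  | Grace | 811.97 
5  | Carol | 1205.46
6  | Dave  | 430.62 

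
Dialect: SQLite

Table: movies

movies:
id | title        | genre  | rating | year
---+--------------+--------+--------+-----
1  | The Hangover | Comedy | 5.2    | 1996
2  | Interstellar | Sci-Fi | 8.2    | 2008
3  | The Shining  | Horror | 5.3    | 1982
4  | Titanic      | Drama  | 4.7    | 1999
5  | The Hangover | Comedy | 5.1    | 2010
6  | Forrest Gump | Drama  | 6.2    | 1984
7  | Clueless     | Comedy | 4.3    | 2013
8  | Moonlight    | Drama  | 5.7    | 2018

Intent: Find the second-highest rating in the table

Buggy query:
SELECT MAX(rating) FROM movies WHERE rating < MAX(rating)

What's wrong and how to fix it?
Bug: MAX(rating) on the right of the comparison is an aggregate-in-WHERE error

Fix: Compute the overall MAX in a subquery, then take MAX of rows below it

Corrected query:
SELECT MAX(rating) FROM movies WHERE rating < (SELECT MAX(rating) FROM movies)

Result:
MAX(rating)
-----------
6.2        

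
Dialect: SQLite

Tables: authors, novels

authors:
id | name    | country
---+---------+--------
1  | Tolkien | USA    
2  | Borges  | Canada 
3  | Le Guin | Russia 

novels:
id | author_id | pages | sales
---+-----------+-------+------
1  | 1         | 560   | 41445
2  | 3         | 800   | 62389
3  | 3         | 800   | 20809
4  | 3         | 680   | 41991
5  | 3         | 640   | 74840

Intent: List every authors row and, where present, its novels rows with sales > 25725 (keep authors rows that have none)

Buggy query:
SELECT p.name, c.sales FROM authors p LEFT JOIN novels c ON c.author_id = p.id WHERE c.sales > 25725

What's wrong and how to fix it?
Bug: Filtering c.sales in WHERE discards the NULL rows produced by LEFT JOIN, turning it into an inner join

Fix: Put 'c.sales > 25725' in the JOIN's ON clause instead of WHERE

Corrected query:
SELECT p.name, c.sales FROM authors p LEFT JOIN novels c ON c.author_id = p.id AND c.sales > 25725

Result:
name    | sales
--------+------
Tolkien | 41445
Borges  | NULL 
Le Guin | 41991
Le Guin | 62389
Le Guin | 74840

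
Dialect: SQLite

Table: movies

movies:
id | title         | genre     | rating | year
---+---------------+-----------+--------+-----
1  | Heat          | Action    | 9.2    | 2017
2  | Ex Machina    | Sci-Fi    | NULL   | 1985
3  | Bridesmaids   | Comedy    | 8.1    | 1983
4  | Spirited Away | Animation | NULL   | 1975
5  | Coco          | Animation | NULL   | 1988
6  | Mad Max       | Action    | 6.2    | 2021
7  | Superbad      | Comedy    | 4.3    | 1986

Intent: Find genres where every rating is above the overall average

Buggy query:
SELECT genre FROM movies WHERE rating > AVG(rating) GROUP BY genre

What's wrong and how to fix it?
Bug: WHERE evaluates per row before aggregation, so AVG() is unavailable

Fix: Use a subquery for AVG and a HAVING MIN(...) filter so the condition holds for every row in the group

Corrected query:
SELECT genre FROM movies GROUP BY genre HAVING MIN(rating) > (SELECT AVG(rating) FROM movies)

Result:
(no rows)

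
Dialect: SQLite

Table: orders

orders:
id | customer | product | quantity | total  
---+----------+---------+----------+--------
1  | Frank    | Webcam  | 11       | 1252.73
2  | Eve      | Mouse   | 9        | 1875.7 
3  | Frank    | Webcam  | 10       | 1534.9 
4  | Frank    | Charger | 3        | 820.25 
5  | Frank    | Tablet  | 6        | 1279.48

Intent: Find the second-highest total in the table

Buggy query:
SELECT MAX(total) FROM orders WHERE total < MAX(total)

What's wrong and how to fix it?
Bug: The inner MAX is an aggregate inside WHERE, which is not allowed

Fix: Put the inner MAX in a scalar subquery

Corrected query:
SELECT MAX(total) FROM orders WHERE total < (SELECT MAX(total) FROM orders)

Result:
MAX(total)
----------
1534.9    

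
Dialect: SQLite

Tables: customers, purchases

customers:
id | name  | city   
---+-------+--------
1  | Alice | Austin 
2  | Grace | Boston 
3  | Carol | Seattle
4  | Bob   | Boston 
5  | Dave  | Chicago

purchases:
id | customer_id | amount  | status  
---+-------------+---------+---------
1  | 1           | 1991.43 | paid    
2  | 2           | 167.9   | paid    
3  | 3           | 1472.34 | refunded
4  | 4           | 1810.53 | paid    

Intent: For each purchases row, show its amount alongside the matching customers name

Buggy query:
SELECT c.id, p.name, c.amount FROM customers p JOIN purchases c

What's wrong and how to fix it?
Bug: Missing join condition: each purchases row is matched to all customers rows instead of just its own

Fix: Add ON c.customer_id = p.id to the JOIN

Corrected query:
SELECT c.id, p.name, c.amount FROM customers p JOIN purchases c ON c.customer_id = p.id

Result:
id | name  | amount 
---+-------+--------
1  | Alice | 1991.43
2  | Grace | 167.9  
3  | Carol | 1472.34
4  | Bob   | 1810.53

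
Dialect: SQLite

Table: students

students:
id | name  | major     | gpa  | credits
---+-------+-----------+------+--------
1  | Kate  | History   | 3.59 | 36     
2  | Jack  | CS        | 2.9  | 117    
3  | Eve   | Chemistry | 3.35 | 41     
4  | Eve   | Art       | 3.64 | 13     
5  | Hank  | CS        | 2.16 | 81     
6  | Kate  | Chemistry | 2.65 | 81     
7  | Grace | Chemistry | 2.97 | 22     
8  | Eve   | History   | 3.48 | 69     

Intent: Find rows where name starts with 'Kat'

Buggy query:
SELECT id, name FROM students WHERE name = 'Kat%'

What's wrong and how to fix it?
Bug: '=' compares the literal string including the % character; pattern matching needs LIKE

Fix: Use LIKE for wildcard pattern matching

Corrected query:
SELECT id, name FROM students WHERE name LIKE 'Kat%'

Result:
id | name
---+-----
1  | Kate
6  | Kate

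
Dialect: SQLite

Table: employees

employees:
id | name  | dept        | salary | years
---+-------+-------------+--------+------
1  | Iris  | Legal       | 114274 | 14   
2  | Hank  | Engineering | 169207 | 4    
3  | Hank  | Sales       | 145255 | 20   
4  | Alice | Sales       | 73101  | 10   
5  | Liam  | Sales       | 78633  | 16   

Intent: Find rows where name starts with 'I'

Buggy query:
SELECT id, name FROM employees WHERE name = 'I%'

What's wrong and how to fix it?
Bug: Wildcards only work with LIKE; '=' treats '%' as a literal character

Fix: Use LIKE for wildcard pattern matching

Corrected query:
SELECT id, name FROM employees WHERE name LIKE 'I%'

Result:
id | name
---+-----
1  | Iris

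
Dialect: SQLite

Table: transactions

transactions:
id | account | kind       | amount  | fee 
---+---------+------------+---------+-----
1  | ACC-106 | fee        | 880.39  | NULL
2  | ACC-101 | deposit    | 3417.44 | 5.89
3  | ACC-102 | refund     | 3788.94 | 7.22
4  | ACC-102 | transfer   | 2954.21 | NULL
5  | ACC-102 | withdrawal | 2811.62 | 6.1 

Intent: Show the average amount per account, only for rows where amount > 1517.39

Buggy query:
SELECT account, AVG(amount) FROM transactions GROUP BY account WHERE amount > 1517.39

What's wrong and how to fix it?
Bug: Row-level WHERE must come before GROUP BY in the clause order

Fix: Place WHERE between FROM and GROUP BY

Corrected query:
SELECT account, AVG(amount) FROM transactions WHERE amount > 1517.39 GROUP BY account

Result:
account | AVG(amount)
--------+------------
ACC-101 | 3417.44    
ACC-102 | 3184.923333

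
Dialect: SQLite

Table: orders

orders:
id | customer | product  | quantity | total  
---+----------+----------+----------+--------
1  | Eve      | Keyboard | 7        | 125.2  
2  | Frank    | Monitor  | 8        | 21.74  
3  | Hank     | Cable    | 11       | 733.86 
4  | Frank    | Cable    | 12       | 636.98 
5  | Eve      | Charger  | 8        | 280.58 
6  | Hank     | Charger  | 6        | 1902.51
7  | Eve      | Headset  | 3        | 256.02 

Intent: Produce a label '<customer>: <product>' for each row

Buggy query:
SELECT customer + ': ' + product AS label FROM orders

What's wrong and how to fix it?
Bug: '+' is numeric addition; on text columns SQLite converts them to 0 instead of concatenating

Fix: Replace + with || to concatenate text

Corrected query:
SELECT customer || ': ' || product AS label FROM orders

Result:
label         
--------------
Eve: Keyboard 
Frank: Monitor
Hank: Cable   
Frank: Cable  
Eve: Charger  
Hank: Charger 
Eve: Headset  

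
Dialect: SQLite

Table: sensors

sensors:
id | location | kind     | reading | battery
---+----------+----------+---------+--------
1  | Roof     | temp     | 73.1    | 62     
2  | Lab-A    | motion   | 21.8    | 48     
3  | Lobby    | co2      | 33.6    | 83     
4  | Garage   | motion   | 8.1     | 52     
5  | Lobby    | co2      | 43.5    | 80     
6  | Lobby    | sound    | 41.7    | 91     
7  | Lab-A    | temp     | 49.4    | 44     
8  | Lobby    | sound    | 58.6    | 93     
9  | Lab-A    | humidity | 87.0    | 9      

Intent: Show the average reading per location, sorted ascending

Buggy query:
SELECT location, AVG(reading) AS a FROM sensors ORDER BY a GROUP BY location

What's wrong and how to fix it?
Bug: ORDER BY appears before GROUP BY; SQL clause order requires GROUP BY first

Fix: Move ORDER BY to the end, after GROUP BY

Corrected query:
SELECT location, AVG(reading) AS a FROM sensors GROUP BY location ORDER BY a

Result:
location | a        
---------+----------
Garage   | 8.1      
Lobby    | 44.35    
Lab-A    | 52.733333
Roof     | 73.1     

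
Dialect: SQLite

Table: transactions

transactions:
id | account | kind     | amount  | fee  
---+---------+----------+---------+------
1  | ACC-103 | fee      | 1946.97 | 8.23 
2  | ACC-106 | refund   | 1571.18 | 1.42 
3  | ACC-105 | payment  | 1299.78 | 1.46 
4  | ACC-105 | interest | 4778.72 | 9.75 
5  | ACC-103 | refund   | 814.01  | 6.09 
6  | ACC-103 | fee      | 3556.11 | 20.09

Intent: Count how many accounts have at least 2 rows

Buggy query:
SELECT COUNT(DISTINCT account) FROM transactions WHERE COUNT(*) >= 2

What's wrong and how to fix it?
Bug: COUNT(*) cannot appear in WHERE; the per-group count doesn't exist yet

Fix: Group first with HAVING COUNT(*) >= 2, then COUNT the resulting groups

Corrected query:
SELECT COUNT(*) FROM (SELECT account FROM transactions GROUP BY account HAVING COUNT(*) >= 2)

Result:
COUNT(*)
--------
2       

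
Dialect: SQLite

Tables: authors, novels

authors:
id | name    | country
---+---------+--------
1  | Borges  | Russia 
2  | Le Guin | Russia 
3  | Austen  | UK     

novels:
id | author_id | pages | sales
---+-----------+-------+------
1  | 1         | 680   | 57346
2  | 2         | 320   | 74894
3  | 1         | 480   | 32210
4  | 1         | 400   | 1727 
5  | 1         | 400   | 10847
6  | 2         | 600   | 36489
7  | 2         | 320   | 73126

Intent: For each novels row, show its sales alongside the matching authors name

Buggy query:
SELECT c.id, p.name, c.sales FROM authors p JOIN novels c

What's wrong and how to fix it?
Bug: JOIN with no ON clause produces a cartesian product; every novels row pairs with every authors row

Fix: Add ON c.author_id = p.id to the JOIN

Corrected query:
SELECT c.id, p.name, c.sales FROM authors p JOIN novels c ON c.author_id = p.id

Result:
id | name    | sales
---+---------+------
1  | Borges  | 57346
2  | Le Guin | 74894
3  | Borges  | 32210
4  | Borges  | 1727 
5  | Borges  | 10847
6  | Le Guin | 36489
7  | Le Guin | 73126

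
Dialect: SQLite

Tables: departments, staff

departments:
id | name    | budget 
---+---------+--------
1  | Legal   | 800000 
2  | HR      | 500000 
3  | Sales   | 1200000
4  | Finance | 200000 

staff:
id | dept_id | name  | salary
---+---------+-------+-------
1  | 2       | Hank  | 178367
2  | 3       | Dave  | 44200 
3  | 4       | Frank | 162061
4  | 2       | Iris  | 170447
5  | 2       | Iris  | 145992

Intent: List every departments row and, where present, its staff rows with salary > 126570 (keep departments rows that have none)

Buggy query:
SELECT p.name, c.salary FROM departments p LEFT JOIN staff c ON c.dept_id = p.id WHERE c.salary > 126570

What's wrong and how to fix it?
Bug: Filtering c.salary in WHERE discards the NULL rows produced by LEFT JOIN, turning it into an inner join

Fix: Put 'c.salary > 126570' in the JOIN's ON clause instead of WHERE

Corrected query:
SELECT p.name, c.salary FROM departments p LEFT JOIN staff c ON c.dept_id = p.id AND c.salary > 126570

Result:
name    | salary
--------+-------
Legal   | NULL  
HR      | 145992
HR      | 170447
HR      | 178367
Sales   | NULL  
Finance | 162061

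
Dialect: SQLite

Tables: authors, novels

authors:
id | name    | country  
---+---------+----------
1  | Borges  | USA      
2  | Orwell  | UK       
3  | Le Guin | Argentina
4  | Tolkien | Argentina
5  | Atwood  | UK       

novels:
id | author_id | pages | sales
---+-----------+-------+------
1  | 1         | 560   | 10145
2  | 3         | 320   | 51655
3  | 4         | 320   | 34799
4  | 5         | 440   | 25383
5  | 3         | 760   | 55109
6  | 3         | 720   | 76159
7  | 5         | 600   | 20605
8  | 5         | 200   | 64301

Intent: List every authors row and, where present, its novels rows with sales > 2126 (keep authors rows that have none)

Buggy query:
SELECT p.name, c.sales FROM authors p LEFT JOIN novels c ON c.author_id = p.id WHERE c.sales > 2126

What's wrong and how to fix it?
Bug: A WHERE condition on the right-hand table after LEFT JOIN drops unmatched parents

Fix: Move the right-table condition into the ON clause so unmatched parents are kept

Corrected query:
SELECT p.name, c.sales FROM authors p LEFT JOIN novels c ON c.author_id = p.id AND c.sales > 2126

Result:
name    | sales
--------+------
Borges  | 10145
Orwell  | NULL 
Le Guin | 51655
Le Guin | 55109
Le Guin | 76159
Tolkien | 34799
Atwood  | 20605
Atwood  | 25383
Atwood  | 64301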